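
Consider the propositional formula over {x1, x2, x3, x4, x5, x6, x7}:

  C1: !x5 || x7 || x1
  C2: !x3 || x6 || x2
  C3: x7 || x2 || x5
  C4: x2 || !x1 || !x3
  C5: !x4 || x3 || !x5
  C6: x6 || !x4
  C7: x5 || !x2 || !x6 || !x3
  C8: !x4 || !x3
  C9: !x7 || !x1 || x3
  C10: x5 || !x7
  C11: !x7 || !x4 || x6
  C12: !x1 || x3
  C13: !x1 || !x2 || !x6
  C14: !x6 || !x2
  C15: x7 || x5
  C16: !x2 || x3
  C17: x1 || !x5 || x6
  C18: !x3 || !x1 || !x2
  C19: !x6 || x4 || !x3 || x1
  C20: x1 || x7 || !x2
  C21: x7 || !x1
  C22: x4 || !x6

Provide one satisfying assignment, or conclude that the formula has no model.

UNSATISFIABLE

Suppose x6 = true.
The clause (!x2) is unit, so x2 = false.
The clause (x4) is unit, so x4 = true.
The clause (!x3) is unit, so x3 = false.
The clause (!x5) is unit, so x5 = false.
The clause (x7) is unit, so x7 = true.
That conflicts with the unit clause (!x7).
That branch fails; take x6 = false instead.
The clause (!x4) is unit, so x4 = false.
Suppose x3 = false.
The clause (!x1) is unit, so x1 = false.
The clause (!x2) is unit, so x2 = false.
The clause (!x5) is unit, so x5 = false.
The clause (x7) is unit, so x7 = true.
That conflicts with the unit clause (!x7).
That branch fails; take x3 = true instead.
The clause (x2) is unit, so x2 = true.
The clause (!x1) is unit, so x1 = false.
The clause (!x5) is unit, so x5 = false.
The clause (!x7) is unit, so x7 = false.
That conflicts with the unit clause (x7).
Both values of x3 lead to a conflict.
Both values of x6 lead to a conflict.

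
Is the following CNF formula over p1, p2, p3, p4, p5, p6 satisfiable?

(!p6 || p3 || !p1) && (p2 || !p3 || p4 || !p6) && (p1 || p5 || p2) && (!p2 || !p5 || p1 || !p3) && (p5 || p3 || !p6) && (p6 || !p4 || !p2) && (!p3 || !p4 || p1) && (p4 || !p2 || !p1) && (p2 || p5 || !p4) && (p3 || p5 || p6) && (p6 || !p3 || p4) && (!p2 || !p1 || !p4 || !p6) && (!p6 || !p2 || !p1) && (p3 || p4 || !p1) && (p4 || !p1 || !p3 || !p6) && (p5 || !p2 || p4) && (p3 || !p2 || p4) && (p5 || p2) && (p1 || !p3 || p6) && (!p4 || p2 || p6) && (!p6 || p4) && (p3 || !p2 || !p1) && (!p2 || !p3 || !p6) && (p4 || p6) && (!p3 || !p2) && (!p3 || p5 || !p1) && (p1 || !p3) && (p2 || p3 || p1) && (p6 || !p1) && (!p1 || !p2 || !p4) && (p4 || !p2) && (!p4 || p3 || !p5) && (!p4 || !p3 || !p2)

Try p5 = true.
Try p6 = true.
The clause (p4) is unit, so p4 = true.
The clause (p3) is unit, so p3 = true.
The clause (p1) is unit, so p1 = true.
The clause (!p2) is unit, so p2 = false.
All clauses are satisfied.
A satisfying assignment: p1=true; p2=false; p3=true; p4=true; p5=true; p6=true.

Yes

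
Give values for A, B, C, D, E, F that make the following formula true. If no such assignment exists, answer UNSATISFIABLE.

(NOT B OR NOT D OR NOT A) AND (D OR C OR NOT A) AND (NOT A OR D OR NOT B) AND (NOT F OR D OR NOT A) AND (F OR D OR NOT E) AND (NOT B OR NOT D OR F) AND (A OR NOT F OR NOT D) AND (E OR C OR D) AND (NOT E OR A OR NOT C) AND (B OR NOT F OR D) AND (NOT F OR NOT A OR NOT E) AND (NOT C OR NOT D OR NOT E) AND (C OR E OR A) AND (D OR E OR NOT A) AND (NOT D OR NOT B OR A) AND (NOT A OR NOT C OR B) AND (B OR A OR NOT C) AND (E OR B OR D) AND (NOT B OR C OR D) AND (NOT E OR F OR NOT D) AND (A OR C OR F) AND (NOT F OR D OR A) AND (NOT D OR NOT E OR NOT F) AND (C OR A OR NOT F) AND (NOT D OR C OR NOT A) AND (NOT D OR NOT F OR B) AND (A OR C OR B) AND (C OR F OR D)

A ↦ false; B ↦ true; C ↦ true; D ↦ false; E ↦ false; F ↦ false

Try B = true.
Try D = false.
Unit clause (NOT A) forces A = false.
Unit clause (C) forces C = true.
Unit clause (NOT E) forces E = false.
Unit clause (NOT F) forces F = false.
All clauses are satisfied.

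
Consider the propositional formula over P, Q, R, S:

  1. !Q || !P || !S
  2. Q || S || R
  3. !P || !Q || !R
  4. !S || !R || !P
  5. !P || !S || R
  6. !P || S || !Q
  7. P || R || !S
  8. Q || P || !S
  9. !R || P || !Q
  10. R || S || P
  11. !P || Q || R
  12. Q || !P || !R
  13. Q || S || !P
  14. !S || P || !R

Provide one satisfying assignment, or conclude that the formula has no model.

P: false,  Q: false,  R: true,  S: false

Case Q = false:
Case S = false:
Unit clause (R) forces R = true.
Unit clause (!P) forces P = false.
Every clause now holds.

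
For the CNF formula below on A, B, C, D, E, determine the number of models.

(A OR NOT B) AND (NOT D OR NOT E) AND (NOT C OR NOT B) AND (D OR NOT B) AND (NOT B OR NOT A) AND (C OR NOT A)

9

There are 2^5 = 32 truth assignments over (A, B, C, D, E).
Split on D. With D = true, the clauses containing D are satisfied and NOT D drops from the rest; 3 of the 2^4 = 16 assignments to the other variables satisfy what remains.
With D = false, by the same count on the reduced clause set, 6 assignments work.
Total: 3 + 6 = 9.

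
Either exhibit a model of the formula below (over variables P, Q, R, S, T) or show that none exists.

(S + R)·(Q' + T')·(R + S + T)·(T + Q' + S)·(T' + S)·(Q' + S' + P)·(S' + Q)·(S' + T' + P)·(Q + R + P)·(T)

UNSATISFIABLE

(T) alone gives T = 1.
(Q') alone gives Q = 0.
(S) alone gives S = 1.
That conflicts with the unit clause (S').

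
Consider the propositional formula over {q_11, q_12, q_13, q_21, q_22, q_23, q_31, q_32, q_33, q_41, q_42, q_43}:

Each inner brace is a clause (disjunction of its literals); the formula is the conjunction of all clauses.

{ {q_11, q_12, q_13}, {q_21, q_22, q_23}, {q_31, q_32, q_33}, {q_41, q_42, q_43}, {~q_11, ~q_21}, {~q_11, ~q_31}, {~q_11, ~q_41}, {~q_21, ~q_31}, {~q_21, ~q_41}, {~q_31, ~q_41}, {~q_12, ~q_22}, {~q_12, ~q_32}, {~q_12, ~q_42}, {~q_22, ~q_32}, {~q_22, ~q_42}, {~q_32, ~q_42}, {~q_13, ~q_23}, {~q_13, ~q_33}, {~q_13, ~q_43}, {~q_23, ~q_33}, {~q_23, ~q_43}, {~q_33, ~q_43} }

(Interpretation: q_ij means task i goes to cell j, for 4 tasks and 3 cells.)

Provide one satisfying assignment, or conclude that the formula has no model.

Suppose q_11 = 0.
Suppose q_12 = 1.
From the singleton clause (~q_22), q_22 = 0.
From the singleton clause (~q_32), q_32 = 0.
From the singleton clause (~q_42), q_42 = 0.
Suppose q_21 = 1.
From the singleton clause (~q_31), q_31 = 0.
From the singleton clause (q_33), q_33 = 1.
From the singleton clause (~q_41), q_41 = 0.
From the singleton clause (q_43), q_43 = 1.
That conflicts with the unit clause (~q_43).
So q_21 must be the other value — set q_21 = 0.
From the singleton clause (q_23), q_23 = 1.
From the singleton clause (~q_13), q_13 = 0.
From the singleton clause (~q_33), q_33 = 0.
From the singleton clause (q_31), q_31 = 1.
From the singleton clause (~q_41), q_41 = 0.
From the singleton clause (q_43), q_43 = 1.
That conflicts with the unit clause (~q_43).
Either choice for q_21 ends in contradiction.
So q_12 must be the other value — set q_12 = 0.
From the singleton clause (q_13), q_13 = 1.
From the singleton clause (~q_23), q_23 = 0.
From the singleton clause (~q_33), q_33 = 0.
From the singleton clause (~q_43), q_43 = 0.
Suppose q_21 = 1.
From the singleton clause (~q_31), q_31 = 0.
From the singleton clause (q_32), q_32 = 1.
From the singleton clause (~q_41), q_41 = 0.
From the singleton clause (q_42), q_42 = 1.
That conflicts with the unit clause (~q_42).
So q_21 must be the other value — set q_21 = 0.
From the singleton clause (q_22), q_22 = 1.
From the singleton clause (~q_32), q_32 = 0.
From the singleton clause (q_31), q_31 = 1.
From the singleton clause (~q_41), q_41 = 0.
From the singleton clause (q_42), q_42 = 1.
That conflicts with the unit clause (~q_42).
Either choice for q_21 ends in contradiction.
Either choice for q_12 ends in contradiction.
So q_11 must be the other value — set q_11 = 1.
From the singleton clause (~q_21), q_21 = 0.
From the singleton clause (~q_31), q_31 = 0.
From the singleton clause (~q_41), q_41 = 0.
Suppose q_22 = 1.
From the singleton clause (~q_12), q_12 = 0.
From the singleton clause (~q_32), q_32 = 0.
From the singleton clause (q_33), q_33 = 1.
From the singleton clause (~q_42), q_42 = 0.
From the singleton clause (q_43), q_43 = 1.
That conflicts with the unit clause (~q_43).
So q_22 must be the other value — set q_22 = 0.
From the singleton clause (q_23), q_23 = 1.
From the singleton clause (~q_13), q_13 = 0.
From the singleton clause (~q_33), q_33 = 0.
From the singleton clause (q_32), q_32 = 1.
From the singleton clause (~q_12), q_12 = 0.
From the singleton clause (~q_42), q_42 = 0.
From the singleton clause (q_43), q_43 = 1.
That conflicts with the unit clause (~q_43).
Either choice for q_22 ends in contradiction.
Either choice for q_11 ends in contradiction.

UNSATISFIABLE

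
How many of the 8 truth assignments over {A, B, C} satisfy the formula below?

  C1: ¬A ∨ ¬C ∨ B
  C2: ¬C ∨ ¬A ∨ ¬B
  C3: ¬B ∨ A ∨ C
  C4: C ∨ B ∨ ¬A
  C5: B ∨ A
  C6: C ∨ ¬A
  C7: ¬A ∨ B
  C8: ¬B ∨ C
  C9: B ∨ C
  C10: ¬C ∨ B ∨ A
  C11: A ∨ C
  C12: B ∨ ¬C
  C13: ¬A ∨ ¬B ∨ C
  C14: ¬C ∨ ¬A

1

There are 2^3 = 8 truth assignments over (A, B, C).
Check each against the 14 clauses (columns in the order A, B, C):
  F F F  ✗ fails (B ∨ A)
  F F T  ✗ fails (B ∨ A)
  F T F  ✗ fails (¬B ∨ A ∨ C)
  F T T  ✓ satisfies all
  T F F  ✗ fails (C ∨ B ∨ ¬A)
  T F T  ✗ fails (¬A ∨ ¬C ∨ B)
  T T F  ✗ fails (C ∨ ¬A)
  T T T  ✗ fails (¬C ∨ ¬A ∨ ¬B)
1 of the 8 rows is a model.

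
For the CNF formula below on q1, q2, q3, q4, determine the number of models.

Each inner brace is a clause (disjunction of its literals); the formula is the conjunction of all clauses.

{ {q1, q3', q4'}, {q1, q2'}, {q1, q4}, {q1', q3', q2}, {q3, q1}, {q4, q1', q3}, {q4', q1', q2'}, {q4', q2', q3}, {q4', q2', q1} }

There are 2^4 = 16 truth assignments over (q1, q2, q3, q4).
Split on q1. With q1 = 1, the clauses containing q1 are satisfied and q1' drops from the rest; 2 of the 2^3 = 8 assignments to the other variables satisfy what remains.
With q1 = 0, by the same count on the reduced clause set, 0 assignments work.
(One model: q1=T, q2=F, q3=F, q4=T.)
Total: 2 + 0 = 2.

2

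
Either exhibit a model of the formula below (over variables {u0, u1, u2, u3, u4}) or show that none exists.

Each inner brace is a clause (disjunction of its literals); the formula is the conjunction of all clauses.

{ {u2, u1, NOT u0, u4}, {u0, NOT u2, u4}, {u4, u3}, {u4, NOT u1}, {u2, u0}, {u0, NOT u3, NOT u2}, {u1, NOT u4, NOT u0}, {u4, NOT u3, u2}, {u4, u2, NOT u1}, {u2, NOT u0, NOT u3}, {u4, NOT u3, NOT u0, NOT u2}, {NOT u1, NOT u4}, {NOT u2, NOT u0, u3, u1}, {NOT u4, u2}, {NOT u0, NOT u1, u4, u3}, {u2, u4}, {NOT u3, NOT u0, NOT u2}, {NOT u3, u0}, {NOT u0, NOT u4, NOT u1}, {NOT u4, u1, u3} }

UNSATISFIABLE

Case u4 = true:
(NOT u1) alone gives u1 = false.
(NOT u0) alone gives u0 = false.
(u2) alone gives u2 = true.
(NOT u3) alone gives u3 = false.
Now (u3) is unsatisfied and unit — conflict.
So u4 must be the other value — set u4 = false.
(u3) alone gives u3 = true.
(NOT u1) alone gives u1 = false.
(u2) alone gives u2 = true.
(u0) alone gives u0 = true.
Now (NOT u0) is unsatisfied and unit — conflict.
Neither u4 = true nor u4 = false works.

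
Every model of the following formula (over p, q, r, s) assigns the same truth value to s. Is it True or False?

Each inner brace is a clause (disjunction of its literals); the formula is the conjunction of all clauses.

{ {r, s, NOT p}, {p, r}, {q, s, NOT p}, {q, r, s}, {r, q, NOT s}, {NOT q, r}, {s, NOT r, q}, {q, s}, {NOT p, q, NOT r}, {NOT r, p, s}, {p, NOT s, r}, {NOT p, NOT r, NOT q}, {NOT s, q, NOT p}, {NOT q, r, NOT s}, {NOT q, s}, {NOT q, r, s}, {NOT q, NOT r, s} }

True

Suppose s = false.
Unit clause (q) forces q = true.
Now (NOT q) is unsatisfied and unit — conflict.
So every satisfying assignment has s = True.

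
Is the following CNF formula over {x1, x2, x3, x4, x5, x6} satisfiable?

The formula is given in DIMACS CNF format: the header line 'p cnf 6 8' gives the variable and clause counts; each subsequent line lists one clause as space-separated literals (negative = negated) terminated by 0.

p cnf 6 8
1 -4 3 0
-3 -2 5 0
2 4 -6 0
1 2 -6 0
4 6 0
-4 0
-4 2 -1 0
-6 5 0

The clause (¬x4) is unit, so x4 = False.
The clause (x6) is unit, so x6 = True.
The clause (x2) is unit, so x2 = True.
The clause (x5) is unit, so x5 = True.
All clauses hold; x1, x3 can take either value.
A satisfying assignment: x1=True,  x2=True,  x3=False,  x4=False,  x5=True,  x6=True.

Satisfiable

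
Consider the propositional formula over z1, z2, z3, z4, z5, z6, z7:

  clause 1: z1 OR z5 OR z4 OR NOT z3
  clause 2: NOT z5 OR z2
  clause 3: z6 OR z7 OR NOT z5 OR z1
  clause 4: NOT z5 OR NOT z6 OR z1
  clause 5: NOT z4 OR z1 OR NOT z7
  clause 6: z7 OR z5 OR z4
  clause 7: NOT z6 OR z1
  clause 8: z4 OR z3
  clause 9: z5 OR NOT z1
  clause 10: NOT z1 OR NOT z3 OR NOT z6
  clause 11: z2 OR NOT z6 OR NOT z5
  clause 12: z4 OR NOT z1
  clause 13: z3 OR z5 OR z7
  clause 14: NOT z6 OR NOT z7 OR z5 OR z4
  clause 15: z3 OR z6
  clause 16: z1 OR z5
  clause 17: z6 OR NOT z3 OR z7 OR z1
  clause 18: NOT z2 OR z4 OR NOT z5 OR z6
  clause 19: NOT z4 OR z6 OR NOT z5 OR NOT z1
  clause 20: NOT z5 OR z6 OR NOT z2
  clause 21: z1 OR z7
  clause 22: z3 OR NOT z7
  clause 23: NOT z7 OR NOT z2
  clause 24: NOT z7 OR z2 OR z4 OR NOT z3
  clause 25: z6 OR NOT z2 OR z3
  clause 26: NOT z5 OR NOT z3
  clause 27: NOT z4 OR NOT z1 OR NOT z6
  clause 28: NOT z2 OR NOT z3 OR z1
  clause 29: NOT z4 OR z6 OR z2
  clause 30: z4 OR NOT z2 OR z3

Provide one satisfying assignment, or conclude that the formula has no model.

Branch on z5: set z5 = false.
(NOT z1) alone gives z1 = false.
That conflicts with the unit clause (z1).
So z5 must be the other value — set z5 = true.
(z2) alone gives z2 = true.
(z6) alone gives z6 = true.
(z1) alone gives z1 = true.
(NOT z3) alone gives z3 = false.
(z4) alone gives z4 = true.
That conflicts with the unit clause (NOT z4).
Both values of z5 lead to a conflict.

UNSATISFIABLE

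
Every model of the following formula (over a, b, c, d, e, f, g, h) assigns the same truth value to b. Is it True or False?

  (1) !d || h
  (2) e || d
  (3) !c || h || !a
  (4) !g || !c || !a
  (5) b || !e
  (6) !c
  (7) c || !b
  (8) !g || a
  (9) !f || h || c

False

Suppose b = true.
Unit clause (!c) forces c = false.
But (c) is also a unit clause — contradiction.
So every satisfying assignment has b = False.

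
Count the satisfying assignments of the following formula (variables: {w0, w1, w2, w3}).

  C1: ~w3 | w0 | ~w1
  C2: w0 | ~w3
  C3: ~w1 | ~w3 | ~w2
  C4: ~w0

4

There are 2^4 = 16 truth assignments over (w0, w1, w2, w3).
Check each against the 4 clauses (columns in the order w0, w1, w2, w3):
  F F F F  ✓ satisfies all
  F F F T  ✗ fails (w0 | ~w3)
  F F T F  ✓ satisfies all
  F F T T  ✗ fails (w0 | ~w3)
  F T F F  ✓ satisfies all
  F T F T  ✗ fails (~w3 | w0 | ~w1)
  F T T F  ✓ satisfies all
  F T T T  ✗ fails (~w3 | w0 | ~w1)
  T F F F  ✗ fails (~w0)
  T F F T  ✗ fails (~w0)
  T F T F  ✗ fails (~w0)
  T F T T  ✗ fails (~w0)
  T T F F  ✗ fails (~w0)
  T T F T  ✗ fails (~w0)
  T T T F  ✗ fails (~w0)
  T T T T  ✗ fails (~w1 | ~w3 | ~w2)
4 of the 16 rows are models.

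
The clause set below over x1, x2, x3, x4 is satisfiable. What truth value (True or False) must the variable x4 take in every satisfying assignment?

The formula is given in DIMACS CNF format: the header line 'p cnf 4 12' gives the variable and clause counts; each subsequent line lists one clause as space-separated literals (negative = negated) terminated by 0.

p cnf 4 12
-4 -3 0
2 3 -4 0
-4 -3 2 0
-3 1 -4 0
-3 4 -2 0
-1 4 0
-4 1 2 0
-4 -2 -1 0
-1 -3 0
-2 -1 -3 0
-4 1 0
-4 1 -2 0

False

Suppose x4 = True.
(¬x3) alone gives x3 = False.
(x2) alone gives x2 = True.
(¬x1) alone gives x1 = False.
Now (x1) is unsatisfied and unit — conflict.
So every satisfying assignment has x4 = False.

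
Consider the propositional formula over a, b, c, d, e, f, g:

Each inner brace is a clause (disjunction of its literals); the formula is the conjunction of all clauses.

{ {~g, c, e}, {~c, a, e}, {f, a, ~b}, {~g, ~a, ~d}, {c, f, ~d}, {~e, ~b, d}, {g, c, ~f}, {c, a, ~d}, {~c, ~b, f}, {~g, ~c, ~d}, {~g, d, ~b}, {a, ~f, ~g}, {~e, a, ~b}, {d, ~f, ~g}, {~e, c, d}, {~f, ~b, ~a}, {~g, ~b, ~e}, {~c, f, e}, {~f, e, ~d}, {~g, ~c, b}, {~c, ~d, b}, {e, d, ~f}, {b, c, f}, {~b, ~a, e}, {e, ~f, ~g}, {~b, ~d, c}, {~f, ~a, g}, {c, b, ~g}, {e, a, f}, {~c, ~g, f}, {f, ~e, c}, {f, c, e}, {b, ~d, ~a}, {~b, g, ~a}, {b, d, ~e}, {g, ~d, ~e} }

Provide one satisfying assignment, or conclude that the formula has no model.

Branch on g: set g = 0.
Branch on c: set c = 1.
Branch on a: set a = 1.
Unit clause (~f) forces f = 0.
Unit clause (~b) forces b = 0.
Unit clause (e) forces e = 1.
Unit clause (~d) forces d = 0.
Now (d) is unsatisfied and unit — conflict.
So a must be the other value — set a = 0.
Unit clause (e) forces e = 1.
Unit clause (~b) forces b = 0.
Unit clause (~d) forces d = 0.
Now (d) is unsatisfied and unit — conflict.
Both values of a lead to a conflict.
So c must be the other value — set c = 0.
Unit clause (~f) forces f = 0.
Unit clause (~d) forces d = 0.
Unit clause (~e) forces e = 0.
Now (e) is unsatisfied and unit — conflict.
Both values of c lead to a conflict.
So g must be the other value — set g = 1.
Branch on c: set c = 1.
Unit clause (~d) forces d = 0.
Unit clause (~b) forces b = 0.
Now (b) is unsatisfied and unit — conflict.
So c must be the other value — set c = 0.
Unit clause (e) forces e = 1.
Unit clause (d) forces d = 1.
Unit clause (~a) forces a = 0.
Now (a) is unsatisfied and unit — conflict.
Both values of c lead to a conflict.
Both values of g lead to a conflict.

UNSATISFIABLE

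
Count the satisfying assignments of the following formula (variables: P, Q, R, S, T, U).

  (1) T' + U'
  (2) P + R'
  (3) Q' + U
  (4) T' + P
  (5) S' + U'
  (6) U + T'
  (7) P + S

There are 2^6 = 64 truth assignments over (P, Q, R, S, T, U).
Split on T. With T = 1, the clauses containing T are satisfied and T' drops from the rest; 0 of the 2^5 = 32 assignments to the other variables satisfy what remains.
With T = 0, by the same count on the reduced clause set, 9 assignments work.
Total: 0 + 9 = 9.

9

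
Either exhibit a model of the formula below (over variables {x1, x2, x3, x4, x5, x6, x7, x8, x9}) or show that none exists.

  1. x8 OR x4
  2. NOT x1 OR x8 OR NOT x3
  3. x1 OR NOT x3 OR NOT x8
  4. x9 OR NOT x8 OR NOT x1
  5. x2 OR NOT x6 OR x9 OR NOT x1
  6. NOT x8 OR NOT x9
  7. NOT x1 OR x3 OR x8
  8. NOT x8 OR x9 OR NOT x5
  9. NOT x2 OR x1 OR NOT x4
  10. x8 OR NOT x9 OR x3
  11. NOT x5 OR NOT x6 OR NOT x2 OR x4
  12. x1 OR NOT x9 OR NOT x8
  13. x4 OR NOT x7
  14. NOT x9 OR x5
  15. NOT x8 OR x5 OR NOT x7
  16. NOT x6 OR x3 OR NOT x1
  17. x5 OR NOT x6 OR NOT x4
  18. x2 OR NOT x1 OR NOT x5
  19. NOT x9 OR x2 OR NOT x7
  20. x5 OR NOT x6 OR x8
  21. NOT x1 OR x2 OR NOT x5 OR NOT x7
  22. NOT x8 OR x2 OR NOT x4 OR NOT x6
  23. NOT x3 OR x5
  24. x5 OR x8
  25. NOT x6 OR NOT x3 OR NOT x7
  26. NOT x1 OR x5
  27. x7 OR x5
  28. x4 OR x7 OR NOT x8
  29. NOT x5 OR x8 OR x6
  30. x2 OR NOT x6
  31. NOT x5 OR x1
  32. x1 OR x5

Case x8 = true:
Unit clause (NOT x9) forces x9 = false.
Unit clause (NOT x1) forces x1 = false.
Unit clause (NOT x3) forces x3 = false.
Unit clause (NOT x5) forces x5 = false.
That conflicts with the unit clause (x5).
So x8 must be the other value — set x8 = false.
Unit clause (x4) forces x4 = true.
Unit clause (x5) forces x5 = true.
Unit clause (x6) forces x6 = true.
Unit clause (x2) forces x2 = true.
Unit clause (x1) forces x1 = true.
Unit clause (NOT x3) forces x3 = false.
That conflicts with the unit clause (x3).
Either choice for x8 ends in contradiction.

UNSATISFIABLE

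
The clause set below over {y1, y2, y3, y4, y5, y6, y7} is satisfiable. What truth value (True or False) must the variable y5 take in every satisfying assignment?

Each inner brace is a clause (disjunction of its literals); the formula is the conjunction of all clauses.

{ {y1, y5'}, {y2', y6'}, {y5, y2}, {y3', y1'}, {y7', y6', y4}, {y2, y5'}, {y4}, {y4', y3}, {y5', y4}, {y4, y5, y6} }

False

Suppose y5 = 1.
The clause (y1) is unit, so y1 = 1.
The clause (y3') is unit, so y3 = 0.
The clause (y2) is unit, so y2 = 1.
The clause (y6') is unit, so y6 = 0.
The clause (y4) is unit, so y4 = 1.
Now (y4') is unsatisfied and unit — conflict.
So every satisfying assignment has y5 = False.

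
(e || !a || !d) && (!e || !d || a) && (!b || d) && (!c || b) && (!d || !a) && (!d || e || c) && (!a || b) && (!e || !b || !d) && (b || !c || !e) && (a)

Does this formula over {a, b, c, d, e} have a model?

No, unsatisfiable

(a) alone gives a = true.
(!d) alone gives d = false.
(!b) alone gives b = false.
But (b) is also a unit clause — contradiction.
No assignment satisfies every clause.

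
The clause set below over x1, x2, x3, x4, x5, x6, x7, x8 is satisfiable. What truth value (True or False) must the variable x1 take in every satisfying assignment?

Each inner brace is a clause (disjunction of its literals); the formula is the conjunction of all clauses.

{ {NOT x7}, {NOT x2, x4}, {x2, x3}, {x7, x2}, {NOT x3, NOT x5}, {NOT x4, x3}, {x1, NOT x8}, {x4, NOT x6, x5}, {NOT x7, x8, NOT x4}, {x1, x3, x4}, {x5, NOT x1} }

Suppose x1 = true.
Unit clause (NOT x7) forces x7 = false.
Unit clause (x2) forces x2 = true.
Unit clause (x4) forces x4 = true.
Unit clause (x3) forces x3 = true.
Unit clause (NOT x5) forces x5 = false.
Now (x5) is unsatisfied and unit — conflict.
So every satisfying assignment has x1 = False.

False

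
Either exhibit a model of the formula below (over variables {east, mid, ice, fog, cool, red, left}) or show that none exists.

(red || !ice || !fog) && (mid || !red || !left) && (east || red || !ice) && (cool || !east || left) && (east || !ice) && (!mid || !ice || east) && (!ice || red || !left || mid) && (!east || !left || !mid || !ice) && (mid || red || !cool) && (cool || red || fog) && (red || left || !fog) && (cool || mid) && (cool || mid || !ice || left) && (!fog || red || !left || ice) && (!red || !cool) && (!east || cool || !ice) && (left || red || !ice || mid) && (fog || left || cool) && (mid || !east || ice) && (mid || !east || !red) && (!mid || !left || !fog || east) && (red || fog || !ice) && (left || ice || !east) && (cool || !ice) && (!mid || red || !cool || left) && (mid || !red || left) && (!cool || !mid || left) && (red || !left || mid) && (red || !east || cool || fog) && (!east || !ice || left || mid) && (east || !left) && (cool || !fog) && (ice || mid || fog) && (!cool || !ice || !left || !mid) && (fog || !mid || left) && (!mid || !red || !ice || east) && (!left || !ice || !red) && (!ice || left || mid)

Suppose east = true.
Suppose cool = true.
The clause (!red) is unit, so red = false.
The clause (mid) is unit, so mid = true.
The clause (left) is unit, so left = true.
The clause (!ice) is unit, so ice = false.
The clause (!fog) is unit, so fog = false.
This assignment satisfies each clause.

east: true, mid: true, ice: false, fog: false, cool: true, red: false, left: true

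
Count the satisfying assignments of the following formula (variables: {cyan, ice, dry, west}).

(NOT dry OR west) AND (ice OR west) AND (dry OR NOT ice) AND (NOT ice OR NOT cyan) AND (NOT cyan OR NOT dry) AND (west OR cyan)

4

There are 2^4 = 16 truth assignments over (cyan, ice, dry, west).
Check each against the 6 clauses (columns in the order cyan, ice, dry, west):
  F F F F  ✗ fails (ice OR west)
  F F F T  ✓ satisfies all
  F F T F  ✗ fails (NOT dry OR west)
  F F T T  ✓ satisfies all
  F T F F  ✗ fails (dry OR NOT ice)
  F T F T  ✗ fails (dry OR NOT ice)
  F T T F  ✗ fails (NOT dry OR west)
  F T T T  ✓ satisfies all
  T F F F  ✗ fails (ice OR west)
  T F F T  ✓ satisfies all
  T F T F  ✗ fails (NOT dry OR west)
  T F T T  ✗ fails (NOT cyan OR NOT dry)
  T T F F  ✗ fails (dry OR NOT ice)
  T T F T  ✗ fails (dry OR NOT ice)
  T T T F  ✗ fails (NOT dry OR west)
  T T T T  ✗ fails (NOT ice OR NOT cyan)
4 of the 16 rows are models.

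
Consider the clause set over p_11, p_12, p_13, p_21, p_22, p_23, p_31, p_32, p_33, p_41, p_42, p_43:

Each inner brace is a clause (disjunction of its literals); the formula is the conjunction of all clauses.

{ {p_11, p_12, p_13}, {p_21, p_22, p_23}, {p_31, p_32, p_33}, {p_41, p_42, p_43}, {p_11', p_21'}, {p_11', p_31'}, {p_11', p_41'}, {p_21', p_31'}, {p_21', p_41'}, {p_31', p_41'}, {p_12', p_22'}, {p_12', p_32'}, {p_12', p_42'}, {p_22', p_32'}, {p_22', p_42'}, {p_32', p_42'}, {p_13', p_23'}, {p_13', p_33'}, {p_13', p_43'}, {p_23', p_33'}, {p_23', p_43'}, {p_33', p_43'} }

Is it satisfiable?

Case p_11 = 0:
Case p_12 = 1:
(p_22') alone gives p_22 = 0.
(p_32') alone gives p_32 = 0.
(p_42') alone gives p_42 = 0.
Case p_21 = 1:
(p_31') alone gives p_31 = 0.
(p_33) alone gives p_33 = 1.
(p_41') alone gives p_41 = 0.
(p_43) alone gives p_43 = 1.
Now (p_43') is unsatisfied and unit — conflict.
So p_21 must be the other value — set p_21 = 0.
(p_23) alone gives p_23 = 1.
(p_13') alone gives p_13 = 0.
(p_33') alone gives p_33 = 0.
(p_31) alone gives p_31 = 1.
(p_41') alone gives p_41 = 0.
(p_43) alone gives p_43 = 1.
Now (p_43') is unsatisfied and unit — conflict.
Either choice for p_21 ends in contradiction.
So p_12 must be the other value — set p_12 = 0.
(p_13) alone gives p_13 = 1.
(p_23') alone gives p_23 = 0.
(p_33') alone gives p_33 = 0.
(p_43') alone gives p_43 = 0.
Case p_21 = 1:
(p_31') alone gives p_31 = 0.
(p_32) alone gives p_32 = 1.
(p_41') alone gives p_41 = 0.
(p_42) alone gives p_42 = 1.
Now (p_42') is unsatisfied and unit — conflict.
So p_21 must be the other value — set p_21 = 0.
(p_22) alone gives p_22 = 1.
(p_32') alone gives p_32 = 0.
(p_31) alone gives p_31 = 1.
(p_41') alone gives p_41 = 0.
(p_42) alone gives p_42 = 1.
Now (p_42') is unsatisfied and unit — conflict.
Either choice for p_21 ends in contradiction.
Either choice for p_12 ends in contradiction.
So p_11 must be the other value — set p_11 = 1.
(p_21') alone gives p_21 = 0.
(p_31') alone gives p_31 = 0.
(p_41') alone gives p_41 = 0.
Case p_22 = 1:
(p_12') alone gives p_12 = 0.
(p_32') alone gives p_32 = 0.
(p_33) alone gives p_33 = 1.
(p_42') alone gives p_42 = 0.
(p_43) alone gives p_43 = 1.
Now (p_43') is unsatisfied and unit — conflict.
So p_22 must be the other value — set p_22 = 0.
(p_23) alone gives p_23 = 1.
(p_13') alone gives p_13 = 0.
(p_33') alone gives p_33 = 0.
(p_32) alone gives p_32 = 1.
(p_12') alone gives p_12 = 0.
(p_42') alone gives p_42 = 0.
(p_43) alone gives p_43 = 1.
Now (p_43') is unsatisfied and unit — conflict.
Either choice for p_22 ends in contradiction.
Either choice for p_11 ends in contradiction.
No assignment satisfies every clause.

Unsatisfiable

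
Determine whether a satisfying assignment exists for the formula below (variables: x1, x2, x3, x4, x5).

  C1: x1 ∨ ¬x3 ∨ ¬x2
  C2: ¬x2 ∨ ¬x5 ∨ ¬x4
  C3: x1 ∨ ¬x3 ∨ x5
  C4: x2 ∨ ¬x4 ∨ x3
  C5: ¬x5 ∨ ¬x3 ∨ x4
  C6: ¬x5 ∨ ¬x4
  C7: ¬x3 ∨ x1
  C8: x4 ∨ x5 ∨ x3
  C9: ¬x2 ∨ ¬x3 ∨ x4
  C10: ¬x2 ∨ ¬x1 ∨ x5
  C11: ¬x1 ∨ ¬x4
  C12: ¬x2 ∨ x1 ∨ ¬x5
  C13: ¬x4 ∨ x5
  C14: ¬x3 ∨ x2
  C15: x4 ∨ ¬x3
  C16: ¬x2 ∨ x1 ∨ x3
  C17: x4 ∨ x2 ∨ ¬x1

Case x5 = True:
Unit clause (¬x4) forces x4 = False.
Unit clause (¬x3) forces x3 = False.
Case x2 = False:
Unit clause (¬x1) forces x1 = False.
This assignment satisfies each clause.
A satisfying assignment: x1: False; x2: False; x3: False; x4: False; x5: True.

Yes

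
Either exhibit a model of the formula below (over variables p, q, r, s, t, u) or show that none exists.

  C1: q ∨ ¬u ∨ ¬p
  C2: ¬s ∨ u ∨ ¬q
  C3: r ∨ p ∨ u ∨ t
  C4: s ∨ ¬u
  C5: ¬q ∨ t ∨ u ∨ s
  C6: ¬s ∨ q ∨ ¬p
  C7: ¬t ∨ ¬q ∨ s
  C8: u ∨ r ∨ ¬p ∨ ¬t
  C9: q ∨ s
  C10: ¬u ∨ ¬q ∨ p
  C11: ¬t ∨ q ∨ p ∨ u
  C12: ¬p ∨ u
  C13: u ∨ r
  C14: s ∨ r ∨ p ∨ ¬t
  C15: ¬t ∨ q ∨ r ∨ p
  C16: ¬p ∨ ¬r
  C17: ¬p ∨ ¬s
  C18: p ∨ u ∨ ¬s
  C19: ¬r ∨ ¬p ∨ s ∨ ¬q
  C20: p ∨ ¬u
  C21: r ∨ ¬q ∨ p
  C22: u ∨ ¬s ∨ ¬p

Case s = True:
The clause (¬p) is unit, so p = False.
The clause (u) is unit, so u = True.
That conflicts with the unit clause (¬u).
That branch fails; take s = False instead.
The clause (¬u) is unit, so u = False.
The clause (q) is unit, so q = True.
The clause (t) is unit, so t = True.
That conflicts with the unit clause (¬t).
Both values of s lead to a conflict.

UNSATISFIABLE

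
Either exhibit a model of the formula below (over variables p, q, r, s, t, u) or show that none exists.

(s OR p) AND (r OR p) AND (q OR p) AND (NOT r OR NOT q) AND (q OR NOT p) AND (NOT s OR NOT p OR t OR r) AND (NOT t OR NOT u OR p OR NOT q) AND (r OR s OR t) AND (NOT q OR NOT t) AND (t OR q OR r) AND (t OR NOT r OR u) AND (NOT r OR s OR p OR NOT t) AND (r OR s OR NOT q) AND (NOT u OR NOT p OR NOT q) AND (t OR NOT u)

Try s = true.
Try r = true.
(NOT q) alone gives q = false.
(p) alone gives p = true.
Now (NOT p) is unsatisfied and unit — conflict.
Backtrack on r: now try r = false.
(p) alone gives p = true.
(q) alone gives q = true.
(t) alone gives t = true.
Now (NOT t) is unsatisfied and unit — conflict.
Both values of r lead to a conflict.
Backtrack on s: now try s = false.
(p) alone gives p = true.
(q) alone gives q = true.
(NOT r) alone gives r = false.
Now (r) is unsatisfied and unit — conflict.
Both values of s lead to a conflict.

UNSATISFIABLE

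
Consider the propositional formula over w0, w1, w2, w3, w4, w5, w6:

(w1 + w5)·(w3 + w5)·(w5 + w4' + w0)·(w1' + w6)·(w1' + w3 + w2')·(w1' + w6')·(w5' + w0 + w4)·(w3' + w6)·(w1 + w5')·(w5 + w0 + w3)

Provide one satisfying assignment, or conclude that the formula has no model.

Branch on w1: set w1 = 1.
Unit clause (w6) forces w6 = 1.
Now (w6') is unsatisfied and unit — conflict.
Undo w1 and try w1 = 0.
Unit clause (w5) forces w5 = 1.
Now (w5') is unsatisfied and unit — conflict.
Either choice for w1 ends in contradiction.

UNSATISFIABLE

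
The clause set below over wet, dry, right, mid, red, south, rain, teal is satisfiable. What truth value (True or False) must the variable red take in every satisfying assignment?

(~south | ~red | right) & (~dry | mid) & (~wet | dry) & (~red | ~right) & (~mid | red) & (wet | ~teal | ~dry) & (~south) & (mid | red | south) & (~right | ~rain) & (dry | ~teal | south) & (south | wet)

True

Suppose red = 0.
Unit clause (~mid) forces mid = 0.
Unit clause (~dry) forces dry = 0.
Unit clause (~wet) forces wet = 0.
Unit clause (~south) forces south = 0.
But (south) is also a unit clause — contradiction.
So every satisfying assignment has red = True.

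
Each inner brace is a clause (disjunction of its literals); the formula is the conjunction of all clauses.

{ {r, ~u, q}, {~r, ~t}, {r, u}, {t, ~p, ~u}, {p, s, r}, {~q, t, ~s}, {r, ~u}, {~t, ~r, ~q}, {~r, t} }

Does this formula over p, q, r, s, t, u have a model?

Case r = 0:
From the singleton clause (u), u = 1.
But (~u) is also a unit clause — contradiction.
That branch fails; take r = 1 instead.
From the singleton clause (~t), t = 0.
But (t) is also a unit clause — contradiction.
Neither r = 1 nor r = 0 works.
No assignment satisfies every clause.

No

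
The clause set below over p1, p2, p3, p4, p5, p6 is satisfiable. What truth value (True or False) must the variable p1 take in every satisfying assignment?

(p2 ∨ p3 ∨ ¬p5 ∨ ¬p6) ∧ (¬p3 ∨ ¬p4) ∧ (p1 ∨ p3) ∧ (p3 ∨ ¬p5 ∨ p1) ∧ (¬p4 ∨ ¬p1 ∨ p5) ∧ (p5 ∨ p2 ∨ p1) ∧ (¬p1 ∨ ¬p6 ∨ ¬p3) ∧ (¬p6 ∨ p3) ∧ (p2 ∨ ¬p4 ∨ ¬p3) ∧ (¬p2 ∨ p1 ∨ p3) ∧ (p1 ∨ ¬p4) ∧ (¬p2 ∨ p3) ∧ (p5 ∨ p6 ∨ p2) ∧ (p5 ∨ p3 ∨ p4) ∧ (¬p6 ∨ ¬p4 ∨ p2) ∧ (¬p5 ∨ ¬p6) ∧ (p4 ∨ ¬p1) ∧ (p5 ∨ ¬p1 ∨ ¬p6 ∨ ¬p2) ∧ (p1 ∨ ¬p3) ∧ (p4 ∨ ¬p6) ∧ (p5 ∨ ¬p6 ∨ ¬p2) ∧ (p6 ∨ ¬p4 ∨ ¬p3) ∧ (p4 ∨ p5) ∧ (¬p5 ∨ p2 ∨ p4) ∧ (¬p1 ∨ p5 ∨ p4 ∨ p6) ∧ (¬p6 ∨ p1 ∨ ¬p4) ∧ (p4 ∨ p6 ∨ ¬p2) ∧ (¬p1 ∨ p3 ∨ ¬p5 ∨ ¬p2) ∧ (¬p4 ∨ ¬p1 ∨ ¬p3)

True

Suppose p1 = False.
The clause (p3) is unit, so p3 = True.
But (¬p3) is also a unit clause — contradiction.
So every satisfying assignment has p1 = True.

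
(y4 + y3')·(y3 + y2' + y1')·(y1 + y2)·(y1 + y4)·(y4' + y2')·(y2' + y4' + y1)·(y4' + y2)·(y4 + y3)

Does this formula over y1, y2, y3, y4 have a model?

Suppose y4 = 1.
From the singleton clause (y2'), y2 = 0.
That conflicts with the unit clause (y2).
So y4 must be the other value — set y4 = 0.
From the singleton clause (y3'), y3 = 0.
That conflicts with the unit clause (y3).
Both values of y4 lead to a conflict.
No assignment satisfies every clause.

No, unsatisfiable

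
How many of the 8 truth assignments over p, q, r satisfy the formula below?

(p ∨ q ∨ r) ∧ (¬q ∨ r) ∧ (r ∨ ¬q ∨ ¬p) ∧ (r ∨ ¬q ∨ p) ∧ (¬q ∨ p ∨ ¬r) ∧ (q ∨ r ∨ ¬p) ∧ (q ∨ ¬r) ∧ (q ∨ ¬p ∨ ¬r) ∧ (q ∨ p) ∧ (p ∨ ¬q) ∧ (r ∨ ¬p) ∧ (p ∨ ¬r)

1

There are 2^3 = 8 truth assignments over (p, q, r).
Split on q. With q = True, the clauses containing q are satisfied and ¬q drops from the rest; 1 of the 2^2 = 4 assignments to the other variables satisfy what remains.
With q = False, by the same count on the reduced clause set, 0 assignments work.
Total: 1 + 0 = 1.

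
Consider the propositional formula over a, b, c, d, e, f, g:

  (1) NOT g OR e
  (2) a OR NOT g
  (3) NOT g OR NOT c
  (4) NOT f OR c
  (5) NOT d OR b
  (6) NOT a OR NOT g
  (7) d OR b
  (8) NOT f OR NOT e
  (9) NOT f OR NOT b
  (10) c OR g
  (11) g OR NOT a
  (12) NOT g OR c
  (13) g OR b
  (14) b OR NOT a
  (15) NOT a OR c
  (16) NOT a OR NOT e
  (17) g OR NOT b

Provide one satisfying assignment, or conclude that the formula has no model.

UNSATISFIABLE

Suppose g = false.
(c) alone gives c = true.
(NOT a) alone gives a = false.
(b) alone gives b = true.
Now (NOT b) is unsatisfied and unit — conflict.
Backtrack on g: now try g = true.
(e) alone gives e = true.
(a) alone gives a = true.
Now (NOT a) is unsatisfied and unit — conflict.
Neither g = true nor g = false works.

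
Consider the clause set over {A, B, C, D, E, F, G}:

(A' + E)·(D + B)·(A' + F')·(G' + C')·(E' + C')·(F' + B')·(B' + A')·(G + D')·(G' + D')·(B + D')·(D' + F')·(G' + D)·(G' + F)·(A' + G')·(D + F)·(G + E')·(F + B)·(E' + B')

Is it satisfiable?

Branch on A: set A = 0.
Branch on D: set D = 1.
(G) alone gives G = 1.
Now (G') is unsatisfied and unit — conflict.
Undo D and try D = 0.
(B) alone gives B = 1.
(F') alone gives F = 0.
Now (F) is unsatisfied and unit — conflict.
Neither D = 1 nor D = 0 works.
Undo A and try A = 1.
(E) alone gives E = 1.
(F') alone gives F = 0.
(C') alone gives C = 0.
(B') alone gives B = 0.
Now (B) is unsatisfied and unit — conflict.
Neither A = 1 nor A = 0 works.
No assignment satisfies every clause.

No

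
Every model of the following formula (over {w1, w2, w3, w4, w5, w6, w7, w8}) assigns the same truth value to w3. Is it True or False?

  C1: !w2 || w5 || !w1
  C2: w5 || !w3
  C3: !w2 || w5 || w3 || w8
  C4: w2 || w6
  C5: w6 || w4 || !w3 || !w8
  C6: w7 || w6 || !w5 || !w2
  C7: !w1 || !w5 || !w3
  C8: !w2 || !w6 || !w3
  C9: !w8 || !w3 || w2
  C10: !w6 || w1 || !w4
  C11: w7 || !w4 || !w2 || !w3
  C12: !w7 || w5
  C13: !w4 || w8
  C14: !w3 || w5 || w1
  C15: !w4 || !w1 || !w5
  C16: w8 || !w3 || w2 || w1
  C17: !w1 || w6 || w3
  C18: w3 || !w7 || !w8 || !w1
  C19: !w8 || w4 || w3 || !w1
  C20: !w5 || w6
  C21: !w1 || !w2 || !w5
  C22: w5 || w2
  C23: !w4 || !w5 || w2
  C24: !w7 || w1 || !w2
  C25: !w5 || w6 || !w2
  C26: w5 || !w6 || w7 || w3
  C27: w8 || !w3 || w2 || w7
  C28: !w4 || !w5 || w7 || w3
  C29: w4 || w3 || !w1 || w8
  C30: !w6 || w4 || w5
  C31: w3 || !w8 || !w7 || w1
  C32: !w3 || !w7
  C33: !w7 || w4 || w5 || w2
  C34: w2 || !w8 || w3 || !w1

Suppose w3 = true.
The clause (w5) is unit, so w5 = true.
The clause (!w1) is unit, so w1 = false.
The clause (w6) is unit, so w6 = true.
The clause (!w2) is unit, so w2 = false.
The clause (!w8) is unit, so w8 = false.
But (w8) is also a unit clause — contradiction.
So every satisfying assignment has w3 = False.

False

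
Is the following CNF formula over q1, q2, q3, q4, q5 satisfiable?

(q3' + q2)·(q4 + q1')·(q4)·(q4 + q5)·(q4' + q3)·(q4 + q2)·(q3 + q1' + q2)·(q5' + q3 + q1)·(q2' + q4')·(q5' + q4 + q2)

From the singleton clause (q4), q4 = 1.
From the singleton clause (q3), q3 = 1.
From the singleton clause (q2), q2 = 1.
But (q2') is also a unit clause — contradiction.
No assignment satisfies every clause.

No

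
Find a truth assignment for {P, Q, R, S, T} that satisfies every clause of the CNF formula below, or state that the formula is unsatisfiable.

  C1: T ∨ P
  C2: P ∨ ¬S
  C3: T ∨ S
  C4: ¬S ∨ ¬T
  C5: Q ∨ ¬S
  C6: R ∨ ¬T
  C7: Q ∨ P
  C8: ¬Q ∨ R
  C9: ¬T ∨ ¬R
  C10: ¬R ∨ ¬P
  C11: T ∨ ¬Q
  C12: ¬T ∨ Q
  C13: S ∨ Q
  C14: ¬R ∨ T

UNSATISFIABLE

Branch on T: set T = True.
From the singleton clause (¬S), S = False.
From the singleton clause (R), R = True.
But (¬R) is also a unit clause — contradiction.
That branch fails; take T = False instead.
From the singleton clause (P), P = True.
From the singleton clause (S), S = True.
From the singleton clause (Q), Q = True.
But (¬Q) is also a unit clause — contradiction.
Either choice for T ends in contradiction.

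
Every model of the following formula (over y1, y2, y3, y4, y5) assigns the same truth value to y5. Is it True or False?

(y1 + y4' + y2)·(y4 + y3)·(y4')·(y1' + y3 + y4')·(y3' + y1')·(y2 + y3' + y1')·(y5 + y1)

Suppose y5 = 0.
Unit clause (y4') forces y4 = 0.
Unit clause (y3) forces y3 = 1.
Unit clause (y1') forces y1 = 0.
Now (y1) is unsatisfied and unit — conflict.
So every satisfying assignment has y5 = True.

True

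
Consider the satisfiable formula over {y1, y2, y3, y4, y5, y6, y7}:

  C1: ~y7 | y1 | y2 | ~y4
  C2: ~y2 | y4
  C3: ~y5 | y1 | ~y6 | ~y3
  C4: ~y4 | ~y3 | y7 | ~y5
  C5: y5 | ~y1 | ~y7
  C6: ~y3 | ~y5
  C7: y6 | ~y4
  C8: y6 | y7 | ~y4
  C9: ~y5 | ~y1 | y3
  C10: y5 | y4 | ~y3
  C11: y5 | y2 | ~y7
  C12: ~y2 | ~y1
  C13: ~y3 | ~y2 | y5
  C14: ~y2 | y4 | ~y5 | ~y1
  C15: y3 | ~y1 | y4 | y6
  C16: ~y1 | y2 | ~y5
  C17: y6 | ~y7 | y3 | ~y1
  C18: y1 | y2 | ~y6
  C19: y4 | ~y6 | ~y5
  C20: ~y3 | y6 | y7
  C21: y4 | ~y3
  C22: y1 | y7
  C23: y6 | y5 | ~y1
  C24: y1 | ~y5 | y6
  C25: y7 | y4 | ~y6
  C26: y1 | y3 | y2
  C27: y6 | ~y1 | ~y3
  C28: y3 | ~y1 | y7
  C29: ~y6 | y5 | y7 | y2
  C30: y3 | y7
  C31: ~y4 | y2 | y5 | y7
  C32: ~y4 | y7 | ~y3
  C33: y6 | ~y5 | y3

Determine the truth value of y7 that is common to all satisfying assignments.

True

Suppose y7 = 0.
From the singleton clause (y1), y1 = 1.
From the singleton clause (~y2), y2 = 0.
From the singleton clause (~y5), y5 = 0.
From the singleton clause (y6), y6 = 1.
But (~y6) is also a unit clause — contradiction.
So every satisfying assignment has y7 = True.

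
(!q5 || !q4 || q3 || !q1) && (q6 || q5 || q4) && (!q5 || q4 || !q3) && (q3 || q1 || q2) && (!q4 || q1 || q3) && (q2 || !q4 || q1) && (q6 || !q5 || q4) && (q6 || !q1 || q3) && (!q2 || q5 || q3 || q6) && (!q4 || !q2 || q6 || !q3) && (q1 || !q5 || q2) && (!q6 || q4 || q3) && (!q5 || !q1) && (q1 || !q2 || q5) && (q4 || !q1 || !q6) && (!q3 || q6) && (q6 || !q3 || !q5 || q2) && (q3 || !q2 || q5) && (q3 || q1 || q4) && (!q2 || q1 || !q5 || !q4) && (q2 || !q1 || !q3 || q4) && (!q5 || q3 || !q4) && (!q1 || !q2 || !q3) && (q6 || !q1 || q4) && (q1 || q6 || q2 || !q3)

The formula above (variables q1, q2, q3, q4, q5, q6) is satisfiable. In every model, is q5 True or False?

Suppose q5 = true.
(!q1) alone gives q1 = false.
(q2) alone gives q2 = true.
(!q4) alone gives q4 = false.
(!q3) alone gives q3 = false.
That conflicts with the unit clause (q3).
So every satisfying assignment has q5 = False.

False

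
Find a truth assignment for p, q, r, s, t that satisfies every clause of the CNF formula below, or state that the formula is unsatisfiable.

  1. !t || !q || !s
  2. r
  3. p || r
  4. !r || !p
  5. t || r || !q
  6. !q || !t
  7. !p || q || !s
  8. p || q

The clause (r) is unit, so r = true.
The clause (!p) is unit, so p = false.
The clause (q) is unit, so q = true.
The clause (!t) is unit, so t = false.
No clause remains; s is free.

p: false,  q: true,  r: true,  s: false,  t: false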